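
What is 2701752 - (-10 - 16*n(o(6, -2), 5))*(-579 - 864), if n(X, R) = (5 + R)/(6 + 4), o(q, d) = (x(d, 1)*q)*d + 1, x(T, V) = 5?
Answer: 2664234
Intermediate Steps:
o(q, d) = 1 + 5*d*q (o(q, d) = (5*q)*d + 1 = 5*d*q + 1 = 1 + 5*d*q)
n(X, R) = ½ + R/10 (n(X, R) = (5 + R)/10 = (5 + R)*(⅒) = ½ + R/10)
2701752 - (-10 - 16*n(o(6, -2), 5))*(-579 - 864) = 2701752 - (-10 - 16*(½ + (⅒)*5))*(-579 - 864) = 2701752 - (-10 - 16*(½ + ½))*(-1443) = 2701752 - (-10 - 16*1)*(-1443) = 2701752 - (-10 - 16)*(-1443) = 2701752 - (-26)*(-1443) = 2701752 - 1*37518 = 2701752 - 37518 = 2664234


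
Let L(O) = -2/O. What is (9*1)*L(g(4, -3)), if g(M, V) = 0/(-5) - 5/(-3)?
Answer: -54/5 ≈ -10.800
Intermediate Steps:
g(M, V) = 5/3 (g(M, V) = 0*(-⅕) - 5*(-⅓) = 0 + 5/3 = 5/3)
(9*1)*L(g(4, -3)) = (9*1)*(-2/5/3) = 9*(-2*⅗) = 9*(-6/5) = -54/5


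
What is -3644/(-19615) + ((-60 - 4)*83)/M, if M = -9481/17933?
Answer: 1868561331804/185969815 ≈ 10048.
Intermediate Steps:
M = -9481/17933 (M = -9481*1/17933 = -9481/17933 ≈ -0.52869)
-3644/(-19615) + ((-60 - 4)*83)/M = -3644/(-19615) + ((-60 - 4)*83)/(-9481/17933) = -3644*(-1/19615) - 64*83*(-17933/9481) = 3644/19615 - 5312*(-17933/9481) = 3644/19615 + 95260096/9481 = 1868561331804/185969815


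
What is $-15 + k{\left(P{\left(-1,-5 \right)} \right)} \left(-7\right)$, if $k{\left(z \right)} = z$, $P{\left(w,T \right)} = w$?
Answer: $-8$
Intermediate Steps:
$-15 + k{\left(P{\left(-1,-5 \right)} \right)} \left(-7\right) = -15 - -7 = -15 + 7 = -8$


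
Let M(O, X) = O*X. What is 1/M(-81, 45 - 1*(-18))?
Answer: -1/5103 ≈ -0.00019596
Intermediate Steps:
1/M(-81, 45 - 1*(-18)) = 1/(-81*(45 - 1*(-18))) = 1/(-81*(45 + 18)) = 1/(-81*63) = 1/(-5103) = -1/5103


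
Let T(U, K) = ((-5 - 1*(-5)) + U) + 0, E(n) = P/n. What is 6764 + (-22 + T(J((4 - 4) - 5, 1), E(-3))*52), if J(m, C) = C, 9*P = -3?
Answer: 6794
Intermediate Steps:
P = -⅓ (P = (⅑)*(-3) = -⅓ ≈ -0.33333)
E(n) = -1/(3*n)
T(U, K) = U (T(U, K) = ((-5 + 5) + U) + 0 = (0 + U) + 0 = U + 0 = U)
6764 + (-22 + T(J((4 - 4) - 5, 1), E(-3))*52) = 6764 + (-22 + 1*52) = 6764 + (-22 + 52) = 6764 + 30 = 6794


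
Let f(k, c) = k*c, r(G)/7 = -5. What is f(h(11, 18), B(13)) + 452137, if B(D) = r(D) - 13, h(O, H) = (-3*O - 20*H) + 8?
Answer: 470617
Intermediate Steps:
r(G) = -35 (r(G) = 7*(-5) = -35)
h(O, H) = 8 - 20*H - 3*O (h(O, H) = (-20*H - 3*O) + 8 = 8 - 20*H - 3*O)
B(D) = -48 (B(D) = -35 - 13 = -48)
f(k, c) = c*k
f(h(11, 18), B(13)) + 452137 = -48*(8 - 20*18 - 3*11) + 452137 = -48*(8 - 360 - 33) + 452137 = -48*(-385) + 452137 = 18480 + 452137 = 470617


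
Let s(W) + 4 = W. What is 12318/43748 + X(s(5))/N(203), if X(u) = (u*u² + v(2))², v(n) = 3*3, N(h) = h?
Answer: 3437677/4440422 ≈ 0.77418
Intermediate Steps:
v(n) = 9
s(W) = -4 + W
X(u) = (9 + u³)² (X(u) = (u*u² + 9)² = (u³ + 9)² = (9 + u³)²)
12318/43748 + X(s(5))/N(203) = 12318/43748 + (9 + (-4 + 5)³)²/203 = 12318*(1/43748) + (9 + 1³)²*(1/203) = 6159/21874 + (9 + 1)²*(1/203) = 6159/21874 + 10²*(1/203) = 6159/21874 + 100*(1/203) = 6159/21874 + 100/203 = 3437677/4440422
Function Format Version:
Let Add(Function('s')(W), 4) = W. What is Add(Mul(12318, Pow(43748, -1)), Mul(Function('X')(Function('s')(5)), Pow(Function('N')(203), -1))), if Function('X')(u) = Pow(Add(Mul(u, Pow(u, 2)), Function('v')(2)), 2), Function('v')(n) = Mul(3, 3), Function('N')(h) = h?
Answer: Rational(3437677, 4440422) ≈ 0.77418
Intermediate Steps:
Function('v')(n) = 9
Function('s')(W) = Add(-4, W)
Function('X')(u) = Pow(Add(9, Pow(u, 3)), 2) (Function('X')(u) = Pow(Add(Mul(u, Pow(u, 2)), 9), 2) = Pow(Add(Pow(u, 3), 9), 2) = Pow(Add(9, Pow(u, 3)), 2))
Add(Mul(12318, Pow(43748, -1)), Mul(Function('X')(Function('s')(5)), Pow(Function('N')(203), -1))) = Add(Mul(12318, Pow(43748, -1)), Mul(Pow(Add(9, Pow(Add(-4, 5), 3)), 2), Pow(203, -1))) = Add(Mul(12318, Rational(1, 43748)), Mul(Pow(Add(9, Pow(1, 3)), 2), Rational(1, 203))) = Add(Rational(6159, 21874), Mul(Pow(Add(9, 1), 2), Rational(1, 203))) = Add(Rational(6159, 21874), Mul(Pow(10, 2), Rational(1, 203))) = Add(Rational(6159, 21874), Mul(100, Rational(1, 203))) = Add(Rational(6159, 21874), Rational(100, 203)) = Rational(3437677, 4440422)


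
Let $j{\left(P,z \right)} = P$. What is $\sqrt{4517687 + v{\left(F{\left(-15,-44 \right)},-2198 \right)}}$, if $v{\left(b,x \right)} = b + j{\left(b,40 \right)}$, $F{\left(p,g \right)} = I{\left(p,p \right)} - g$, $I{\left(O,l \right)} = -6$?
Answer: $\sqrt{4517763} \approx 2125.5$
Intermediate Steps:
$F{\left(p,g \right)} = -6 - g$
$v{\left(b,x \right)} = 2 b$ ($v{\left(b,x \right)} = b + b = 2 b$)
$\sqrt{4517687 + v{\left(F{\left(-15,-44 \right)},-2198 \right)}} = \sqrt{4517687 + 2 \left(-6 - -44\right)} = \sqrt{4517687 + 2 \left(-6 + 44\right)} = \sqrt{4517687 + 2 \cdot 38} = \sqrt{4517687 + 76} = \sqrt{4517763}$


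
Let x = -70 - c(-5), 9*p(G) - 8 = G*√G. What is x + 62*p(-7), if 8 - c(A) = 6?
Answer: -152/9 - 434*I*√7/9 ≈ -16.889 - 127.58*I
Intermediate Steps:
p(G) = 8/9 + G^(3/2)/9 (p(G) = 8/9 + (G*√G)/9 = 8/9 + G^(3/2)/9)
c(A) = 2 (c(A) = 8 - 1*6 = 8 - 6 = 2)
x = -72 (x = -70 - 1*2 = -70 - 2 = -72)
x + 62*p(-7) = -72 + 62*(8/9 + (-7)^(3/2)/9) = -72 + 62*(8/9 + (-7*I*√7)/9) = -72 + 62*(8/9 - 7*I*√7/9) = -72 + (496/9 - 434*I*√7/9) = -152/9 - 434*I*√7/9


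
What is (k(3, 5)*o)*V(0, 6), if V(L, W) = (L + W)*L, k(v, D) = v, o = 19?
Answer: 0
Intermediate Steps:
V(L, W) = L*(L + W)
(k(3, 5)*o)*V(0, 6) = (3*19)*(0*(0 + 6)) = 57*(0*6) = 57*0 = 0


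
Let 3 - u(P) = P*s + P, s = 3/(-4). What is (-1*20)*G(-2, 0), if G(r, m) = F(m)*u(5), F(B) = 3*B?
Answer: 0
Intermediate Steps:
s = -¾ (s = 3*(-¼) = -¾ ≈ -0.75000)
u(P) = 3 - P/4 (u(P) = 3 - (P*(-¾) + P) = 3 - (-3*P/4 + P) = 3 - P/4)
G(r, m) = 21*m/4 (G(r, m) = (3*m)*(3 - ¼*5) = (3*m)*(3 - 5/4) = (3*m)*(7/4) = 21*m/4)
(-1*20)*G(-2, 0) = (-1*20)*((21/4)*0) = -20*0 = 0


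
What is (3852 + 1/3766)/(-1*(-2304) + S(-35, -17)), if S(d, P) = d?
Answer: 14506633/8545054 ≈ 1.6977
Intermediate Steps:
(3852 + 1/3766)/(-1*(-2304) + S(-35, -17)) = (3852 + 1/3766)/(-1*(-2304) - 35) = (3852 + 1/3766)/(2304 - 35) = (14506633/3766)/2269 = (14506633/3766)*(1/2269) = 14506633/8545054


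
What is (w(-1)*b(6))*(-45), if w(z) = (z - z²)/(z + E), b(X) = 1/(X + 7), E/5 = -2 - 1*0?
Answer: -90/143 ≈ -0.62937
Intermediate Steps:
E = -10 (E = 5*(-2 - 1*0) = 5*(-2 + 0) = 5*(-2) = -10)
b(X) = 1/(7 + X)
w(z) = (z - z²)/(-10 + z) (w(z) = (z - z²)/(z - 10) = (z - z²)/(-10 + z))
(w(-1)*b(6))*(-45) = ((-(1 - 1*(-1))/(-10 - 1))/(7 + 6))*(-45) = (-1*(1 + 1)/(-11)/13)*(-45) = (-1*(-1/11)*2*(1/13))*(-45) = ((2/11)*(1/13))*(-45) = (2/143)*(-45) = -90/143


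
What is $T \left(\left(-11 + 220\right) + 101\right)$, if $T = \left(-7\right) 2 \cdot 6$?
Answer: $-26040$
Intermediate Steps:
$T = -84$ ($T = \left(-14\right) 6 = -84$)
$T \left(\left(-11 + 220\right) + 101\right) = - 84 \left(\left(-11 + 220\right) + 101\right) = - 84 \left(209 + 101\right) = \left(-84\right) 310 = -26040$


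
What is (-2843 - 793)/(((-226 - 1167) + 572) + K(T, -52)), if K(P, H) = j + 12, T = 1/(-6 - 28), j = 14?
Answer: 1212/265 ≈ 4.5736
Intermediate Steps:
T = -1/34 (T = 1/(-34) = -1/34 ≈ -0.029412)
K(P, H) = 26 (K(P, H) = 14 + 12 = 26)
(-2843 - 793)/(((-226 - 1167) + 572) + K(T, -52)) = (-2843 - 793)/(((-226 - 1167) + 572) + 26) = -3636/((-1393 + 572) + 26) = -3636/(-821 + 26) = -3636/(-795) = -3636*(-1/795) = 1212/265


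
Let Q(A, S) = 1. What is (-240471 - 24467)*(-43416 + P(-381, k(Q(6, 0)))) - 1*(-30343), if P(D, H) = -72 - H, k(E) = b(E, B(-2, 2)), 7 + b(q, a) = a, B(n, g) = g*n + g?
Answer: 11519269645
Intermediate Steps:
B(n, g) = g + g*n
b(q, a) = -7 + a
k(E) = -9 (k(E) = -7 + 2*(1 - 2) = -7 + 2*(-1) = -7 - 2 = -9)
(-240471 - 24467)*(-43416 + P(-381, k(Q(6, 0)))) - 1*(-30343) = (-240471 - 24467)*(-43416 + (-72 - 1*(-9))) - 1*(-30343) = -264938*(-43416 + (-72 + 9)) + 30343 = -264938*(-43416 - 63) + 30343 = -264938*(-43479) + 30343 = 11519239302 + 30343 = 11519269645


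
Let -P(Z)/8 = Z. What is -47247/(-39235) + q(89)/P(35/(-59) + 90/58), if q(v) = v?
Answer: -214191437/20590528 ≈ -10.402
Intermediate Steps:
P(Z) = -8*Z
-47247/(-39235) + q(89)/P(35/(-59) + 90/58) = -47247/(-39235) + 89/((-8*(35/(-59) + 90/58))) = -47247*(-1/39235) + 89/((-8*(35*(-1/59) + 90*(1/58)))) = 47247/39235 + 89/((-8*(-35/59 + 45/29))) = 47247/39235 + 89/((-8*1640/1711)) = 47247/39235 + 89/(-13120/1711) = 47247/39235 + 89*(-1711/13120) = 47247/39235 - 152279/13120 = -214191437/20590528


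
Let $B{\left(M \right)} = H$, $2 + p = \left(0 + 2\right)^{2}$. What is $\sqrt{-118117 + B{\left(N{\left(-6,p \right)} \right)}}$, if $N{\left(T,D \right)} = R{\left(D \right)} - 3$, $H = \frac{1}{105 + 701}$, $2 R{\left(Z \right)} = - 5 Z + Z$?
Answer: $\frac{i \sqrt{76733054606}}{806} \approx 343.68 i$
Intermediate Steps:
$R{\left(Z \right)} = - 2 Z$ ($R{\left(Z \right)} = \frac{- 5 Z + Z}{2} = \frac{\left(-4\right) Z}{2} = - 2 Z$)
$H = \frac{1}{806} \approx 0.0012407$
$p = 2$ ($p = -2 + \left(0 + 2\right)^{2} = -2 + 2^{2} = -2 + 4 = 2$)
$N{\left(T,D \right)} = -3 - 2 D$ ($N{\left(T,D \right)} = - 2 D - 3 = -3 - 2 D$)
$B{\left(M \right)} = \frac{1}{806}$
$\sqrt{-118117 + B{\left(N{\left(-6,p \right)} \right)}} = \sqrt{-118117 + \frac{1}{806}} = \sqrt{- \frac{95202301}{806}} = \frac{i \sqrt{76733054606}}{806}$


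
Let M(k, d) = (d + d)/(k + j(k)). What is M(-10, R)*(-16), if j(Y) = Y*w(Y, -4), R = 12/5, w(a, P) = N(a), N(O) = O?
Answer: -64/75 ≈ -0.85333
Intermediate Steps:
w(a, P) = a
R = 12/5 (R = 12*(1/5) = 12/5 ≈ 2.4000)
j(Y) = Y**2 (j(Y) = Y*Y = Y**2)
M(k, d) = 2*d/(k + k**2) (M(k, d) = (d + d)/(k + k**2) = (2*d)/(k + k**2) = 2*d/(k + k**2))
M(-10, R)*(-16) = (2*(12/5)/(-10*(1 - 10)))*(-16) = (2*(12/5)*(-1/10)/(-9))*(-16) = (2*(12/5)*(-1/10)*(-1/9))*(-16) = (4/75)*(-16) = -64/75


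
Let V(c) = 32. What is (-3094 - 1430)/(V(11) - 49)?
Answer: 4524/17 ≈ 266.12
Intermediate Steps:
(-3094 - 1430)/(V(11) - 49) = (-3094 - 1430)/(32 - 49) = -4524/(-17) = -4524*(-1/17) = 4524/17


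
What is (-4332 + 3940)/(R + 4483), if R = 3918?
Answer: -392/8401 ≈ -0.046661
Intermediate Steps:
(-4332 + 3940)/(R + 4483) = (-4332 + 3940)/(3918 + 4483) = -392/8401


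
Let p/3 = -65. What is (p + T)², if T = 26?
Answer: 28561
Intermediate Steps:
p = -195 (p = 3*(-65) = -195)
(p + T)² = (-195 + 26)² = (-169)² = 28561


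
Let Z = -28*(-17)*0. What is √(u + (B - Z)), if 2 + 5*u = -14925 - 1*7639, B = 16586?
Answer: 2*√75455/5 ≈ 109.88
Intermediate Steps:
Z = 0 (Z = 476*0 = 0)
u = -22566/5 (u = -⅖ + (-14925 - 1*7639)/5 = -⅖ + (-14925 - 7639)/5 = -⅖ + (⅕)*(-22564) = -⅖ - 22564/5 = -22566/5 ≈ -4513.2)
√(u + (B - Z)) = √(-22566/5 + (16586 - 1*0)) = √(-22566/5 + (16586 + 0)) = √(-22566/5 + 16586) = √(60364/5) = 2*√75455/5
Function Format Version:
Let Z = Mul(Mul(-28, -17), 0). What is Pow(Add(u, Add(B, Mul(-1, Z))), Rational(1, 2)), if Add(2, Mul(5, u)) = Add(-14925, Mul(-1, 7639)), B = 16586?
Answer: Mul(Rational(2, 5), Pow(75455, Rational(1, 2))) ≈ 109.88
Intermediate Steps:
Z = 0 (Z = Mul(476, 0) = 0)
u = Rational(-22566, 5) (u = Add(Rational(-2, 5), Mul(Rational(1, 5), Add(-14925, Mul(-1, 7639)))) = Add(Rational(-2, 5), Mul(Rational(1, 5), Add(-14925, -7639))) = Add(Rational(-2, 5), Mul(Rational(1, 5), -22564)) = Add(Rational(-2, 5), Rational(-22564, 5)) = Rational(-22566, 5) ≈ -4513.2)
Pow(Add(u, Add(B, Mul(-1, Z))), Rational(1, 2)) = Pow(Add(Rational(-22566, 5), Add(16586, Mul(-1, 0))), Rational(1, 2)) = Pow(Add(Rational(-22566, 5), Add(16586, 0)), Rational(1, 2)) = Pow(Add(Rational(-22566, 5), 16586), Rational(1, 2)) = Pow(Rational(60364, 5), Rational(1, 2)) = Mul(Rational(2, 5), Pow(75455, Rational(1, 2)))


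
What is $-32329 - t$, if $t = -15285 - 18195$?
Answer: $1151$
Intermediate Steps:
$t = -33480$
$-32329 - t = -32329 - -33480 = -32329 + 33480 = 1151$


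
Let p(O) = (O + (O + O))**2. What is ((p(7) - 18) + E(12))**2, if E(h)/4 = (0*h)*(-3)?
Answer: 178929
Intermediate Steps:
p(O) = 9*O**2 (p(O) = (O + 2*O)**2 = (3*O)**2 = 9*O**2)
E(h) = 0 (E(h) = 4*((0*h)*(-3)) = 4*(0*(-3)) = 4*0 = 0)
((p(7) - 18) + E(12))**2 = ((9*7**2 - 18) + 0)**2 = ((9*49 - 18) + 0)**2 = ((441 - 18) + 0)**2 = (423 + 0)**2 = 423**2 = 178929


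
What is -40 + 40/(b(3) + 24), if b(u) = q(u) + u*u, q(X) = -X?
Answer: -116/3 ≈ -38.667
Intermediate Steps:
b(u) = u² - u (b(u) = -u + u*u = -u + u² = u² - u)
-40 + 40/(b(3) + 24) = -40 + 40/(3*(-1 + 3) + 24) = -40 + 40/(3*2 + 24) = -40 + 40/(6 + 24) = -40 + 40/30 = -40 + 40*(1/30) = -40 + 4/3 = -116/3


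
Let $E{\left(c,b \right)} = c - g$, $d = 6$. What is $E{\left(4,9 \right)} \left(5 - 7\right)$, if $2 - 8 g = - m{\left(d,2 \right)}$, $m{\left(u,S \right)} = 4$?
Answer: $- \frac{13}{2} \approx -6.5$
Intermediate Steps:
$g = \frac{3}{4}$ ($g = \frac{1}{4} - \frac{\left(-1\right) 4}{8} = \frac{1}{4} - - \frac{1}{2} = \frac{1}{4} + \frac{1}{2} = \frac{3}{4} \approx 0.75$)
$E{\left(c,b \right)} = - \frac{3}{4} + c$ ($E{\left(c,b \right)} = c - \frac{3}{4} = - \frac{3}{4} + c$)
$E{\left(4,9 \right)} \left(5 - 7\right) = \left(- \frac{3}{4} + 4\right) \left(5 - 7\right) = \frac{13 \left(5 - 7\right)}{4} = \frac{13}{4} \left(-2\right) = - \frac{13}{2}$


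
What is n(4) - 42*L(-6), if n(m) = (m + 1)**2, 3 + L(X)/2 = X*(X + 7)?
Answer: 781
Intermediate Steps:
L(X) = -6 + 2*X*(7 + X) (L(X) = -6 + 2*(X*(X + 7)) = -6 + 2*(X*(7 + X)) = -6 + 2*X*(7 + X))
n(m) = (1 + m)**2
n(4) - 42*L(-6) = (1 + 4)**2 - 42*(-6 + 2*(-6)**2 + 14*(-6)) = 5**2 - 42*(-6 + 2*36 - 84) = 25 - 42*(-6 + 72 - 84) = 25 - 42*(-18) = 25 + 756 = 781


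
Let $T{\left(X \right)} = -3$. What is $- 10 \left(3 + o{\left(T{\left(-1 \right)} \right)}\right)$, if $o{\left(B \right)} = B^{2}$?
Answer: $-120$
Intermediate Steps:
$- 10 \left(3 + o{\left(T{\left(-1 \right)} \right)}\right) = - 10 \left(3 + \left(-3\right)^{2}\right) = - 10 \left(3 + 9\right) = \left(-10\right) 12 = -120$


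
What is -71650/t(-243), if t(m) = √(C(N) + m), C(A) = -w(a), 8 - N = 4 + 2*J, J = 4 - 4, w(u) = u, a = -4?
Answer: 71650*I*√239/239 ≈ 4634.7*I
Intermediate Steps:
J = 0
N = 4 (N = 8 - (4 + 2*0) = 8 - (4 + 0) = 8 - 1*4 = 8 - 4 = 4)
C(A) = 4 (C(A) = -1*(-4) = 4)
t(m) = √(4 + m)
-71650/t(-243) = -71650/√(4 - 243) = -71650*(-I*√239/239) = -(-71650)*I*√239/239 = 71650*I*√239/239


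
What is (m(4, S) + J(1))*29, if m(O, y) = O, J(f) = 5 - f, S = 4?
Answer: 232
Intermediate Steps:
(m(4, S) + J(1))*29 = (4 + (5 - 1*1))*29 = (4 + (5 - 1))*29 = (4 + 4)*29 = 8*29 = 232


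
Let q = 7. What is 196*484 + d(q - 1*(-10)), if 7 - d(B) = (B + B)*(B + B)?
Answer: 93715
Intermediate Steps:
d(B) = 7 - 4*B² (d(B) = 7 - (B + B)*(B + B) = 7 - 2*B*2*B = 7 - 4*B²)
196*484 + d(q - 1*(-10)) = 196*484 + (7 - 4*(7 - 1*(-10))²) = 94864 + (7 - 4*(7 + 10)²) = 94864 + (7 - 4*17²) = 94864 + (7 - 4*289) = 94864 + (7 - 1156) = 94864 - 1149 = 93715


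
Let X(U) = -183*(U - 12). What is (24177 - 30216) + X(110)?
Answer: -23973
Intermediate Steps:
X(U) = 2196 - 183*U (X(U) = -183*(-12 + U) = 2196 - 183*U)
(24177 - 30216) + X(110) = (24177 - 30216) + (2196 - 183*110) = -6039 + (2196 - 20130) = -6039 - 17934 = -23973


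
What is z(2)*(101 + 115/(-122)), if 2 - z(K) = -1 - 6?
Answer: 109863/122 ≈ 900.52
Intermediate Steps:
z(K) = 9 (z(K) = 2 - (-1 - 6) = 2 - 1*(-7) = 2 + 7 = 9)
z(2)*(101 + 115/(-122)) = 9*(101 + 115/(-122)) = 9*(101 + 115*(-1/122)) = 9*(101 - 115/122) = 9*(12207/122) = 109863/122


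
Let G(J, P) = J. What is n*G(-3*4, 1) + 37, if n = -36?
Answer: 469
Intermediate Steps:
n*G(-3*4, 1) + 37 = -(-108)*4 + 37 = -36*(-12) + 37 = 432 + 37 = 469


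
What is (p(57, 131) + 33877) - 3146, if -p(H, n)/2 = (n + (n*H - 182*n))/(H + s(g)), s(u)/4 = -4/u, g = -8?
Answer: 1845617/59 ≈ 31282.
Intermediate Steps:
s(u) = -16/u (s(u) = 4*(-4/u) = -16/u)
p(H, n) = -2*(-181*n + H*n)/(2 + H) (p(H, n) = -2*(n + (n*H - 182*n))/(H - 16/(-8)) = -2*(n + (H*n - 182*n))/(H - 16*(-⅛)) = -2*(n + (-182*n + H*n))/(H + 2) = -2*(-181*n + H*n)/(2 + H))
(p(57, 131) + 33877) - 3146 = (2*131*(181 - 1*57)/(2 + 57) + 33877) - 3146 = (2*131*(181 - 57)/59 + 33877) - 3146 = (2*131*(1/59)*124 + 33877) - 3146 = (32488/59 + 33877) - 3146 = 2031231/59 - 3146 = 1845617/59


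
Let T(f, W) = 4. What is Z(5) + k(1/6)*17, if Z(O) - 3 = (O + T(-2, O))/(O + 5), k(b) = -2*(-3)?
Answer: 1059/10 ≈ 105.90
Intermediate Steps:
k(b) = 6
Z(O) = 3 + (4 + O)/(5 + O) (Z(O) = 3 + (O + 4)/(O + 5) = 3 + (4 + O)/(5 + O))
Z(5) + k(1/6)*17 = (19 + 4*5)/(5 + 5) + 6*17 = (19 + 20)/10 + 102 = (⅒)*39 + 102 = 39/10 + 102 = 1059/10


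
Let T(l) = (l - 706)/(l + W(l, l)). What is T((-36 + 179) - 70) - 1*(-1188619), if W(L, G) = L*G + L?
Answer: 2169229464/1825 ≈ 1.1886e+6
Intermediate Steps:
W(L, G) = L + G*L (W(L, G) = G*L + L = L + G*L)
T(l) = (-706 + l)/(l + l*(1 + l)) (T(l) = (l - 706)/(l + l*(1 + l)) = (-706 + l)/(l + l*(1 + l)))
T((-36 + 179) - 70) - 1*(-1188619) = (-706 + ((-36 + 179) - 70))/(((-36 + 179) - 70)*(2 + ((-36 + 179) - 70))) - 1*(-1188619) = (-706 + (143 - 70))/((143 - 70)*(2 + (143 - 70))) + 1188619 = (-706 + 73)/(73*(2 + 73)) + 1188619 = (1/73)*(-633)/75 + 1188619 = (1/73)*(1/75)*(-633) + 1188619 = -211/1825 + 1188619 = 2169229464/1825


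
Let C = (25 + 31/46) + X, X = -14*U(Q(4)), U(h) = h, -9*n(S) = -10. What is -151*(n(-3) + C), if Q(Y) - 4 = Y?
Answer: 5327129/414 ≈ 12867.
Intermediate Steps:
Q(Y) = 4 + Y
n(S) = 10/9 (n(S) = -⅑*(-10) = 10/9)
X = -112 (X = -14*(4 + 4) = -14*8 = -112)
C = -3971/46 (C = (25 + 31/46) - 112 = 1181/46 - 112 = -3971/46 ≈ -86.326)
-151*(n(-3) + C) = -151*(10/9 - 3971/46) = -151*(-35279/414) = 5327129/414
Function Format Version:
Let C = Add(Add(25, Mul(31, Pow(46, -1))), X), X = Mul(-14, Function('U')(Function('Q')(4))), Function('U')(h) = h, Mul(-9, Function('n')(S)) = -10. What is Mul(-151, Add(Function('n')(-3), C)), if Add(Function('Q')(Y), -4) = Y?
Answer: Rational(5327129, 414) ≈ 12867.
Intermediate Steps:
Function('Q')(Y) = Add(4, Y)
Function('n')(S) = Rational(10, 9) (Function('n')(S) = Mul(Rational(-1, 9), -10) = Rational(10, 9))
X = -112 (X = Mul(-14, Add(4, 4)) = Mul(-14, 8) = -112)
C = Rational(-3971, 46) (C = Add(Add(25, Mul(31, Pow(46, -1))), -112) = Add(Add(25, Mul(31, Rational(1, 46))), -112) = Add(Add(25, Rational(31, 46)), -112) = Add(Rational(1181, 46), -112) = Rational(-3971, 46) ≈ -86.326)
Mul(-151, Add(Function('n')(-3), C)) = Mul(-151, Add(Rational(10, 9), Rational(-3971, 46))) = Mul(-151, Rational(-35279, 414)) = Rational(5327129, 414)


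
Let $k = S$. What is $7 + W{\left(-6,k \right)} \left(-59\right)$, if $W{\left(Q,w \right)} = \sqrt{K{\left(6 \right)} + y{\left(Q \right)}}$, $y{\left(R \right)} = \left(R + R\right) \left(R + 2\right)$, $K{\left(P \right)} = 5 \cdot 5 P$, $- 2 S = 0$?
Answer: $7 - 177 \sqrt{22} \approx -823.2$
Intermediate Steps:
$S = 0$ ($S = \left(- \frac{1}{2}\right) 0 = 0$)
$k = 0$
$K{\left(P \right)} = 25 P$
$y{\left(R \right)} = 2 R \left(2 + R\right)$
$W{\left(Q,w \right)} = \sqrt{150 + 2 Q \left(2 + Q\right)}$ ($W{\left(Q,w \right)} = \sqrt{25 \cdot 6 + 2 Q \left(2 + Q\right)} = \sqrt{150 + 2 Q \left(2 + Q\right)}$)
$7 + W{\left(-6,k \right)} \left(-59\right) = 7 + \sqrt{2} \sqrt{75 - 6 \left(2 - 6\right)} \left(-59\right) = 7 + \sqrt{2} \sqrt{75 - -24} \left(-59\right) = 7 + \sqrt{2} \sqrt{75 + 24} \left(-59\right) = 7 + \sqrt{2} \sqrt{99} \left(-59\right) = 7 + \sqrt{2} \cdot 3 \sqrt{11} \left(-59\right) = 7 + 3 \sqrt{22} \left(-59\right) = 7 - 177 \sqrt{22}$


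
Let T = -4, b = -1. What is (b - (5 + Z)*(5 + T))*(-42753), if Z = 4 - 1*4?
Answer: 256518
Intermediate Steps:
Z = 0 (Z = 4 - 4 = 0)
(b - (5 + Z)*(5 + T))*(-42753) = (-1 - (5 + 0)*(5 - 4))*(-42753) = (-1 - 5)*(-42753) = -6*(-42753) = 256518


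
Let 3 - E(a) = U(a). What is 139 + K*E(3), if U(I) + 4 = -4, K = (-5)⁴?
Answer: 7014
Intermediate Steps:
K = 625
U(I) = -8 (U(I) = -4 - 4 = -8)
E(a) = 11 (E(a) = 3 - 1*(-8) = 3 + 8 = 11)
139 + K*E(3) = 139 + 625*11 = 139 + 6875 = 7014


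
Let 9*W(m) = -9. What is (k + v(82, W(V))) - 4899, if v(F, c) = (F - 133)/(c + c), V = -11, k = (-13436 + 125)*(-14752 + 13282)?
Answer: 39124593/2 ≈ 1.9562e+7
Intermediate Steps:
k = 19567170 (k = -13311*(-1470) = 19567170)
W(m) = -1 (W(m) = (⅑)*(-9) = -1)
v(F, c) = (-133 + F)/(2*c) (v(F, c) = (-133 + F)/((2*c)) = (-133 + F)*(1/(2*c)) = (-133 + F)/(2*c))
(k + v(82, W(V))) - 4899 = (19567170 + (½)*(-133 + 82)/(-1)) - 4899 = (19567170 + (½)*(-1)*(-51)) - 4899 = (19567170 + 51/2) - 4899 = 39134391/2 - 4899 = 39124593/2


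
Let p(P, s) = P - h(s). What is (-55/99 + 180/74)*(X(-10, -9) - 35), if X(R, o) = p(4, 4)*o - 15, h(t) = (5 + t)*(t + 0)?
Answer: 148750/333 ≈ 446.70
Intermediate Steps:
h(t) = t*(5 + t) (h(t) = (5 + t)*t = t*(5 + t))
p(P, s) = P - s*(5 + s)
X(R, o) = -15 - 32*o (X(R, o) = (4 - 1*4*(5 + 4))*o - 15 = (4 - 1*4*9)*o - 15 = (4 - 36)*o - 15 = -32*o - 15 = -15 - 32*o)
(-55/99 + 180/74)*(X(-10, -9) - 35) = (-55/99 + 180/74)*((-15 - 32*(-9)) - 35) = (-55*1/99 + 180*(1/74))*((-15 + 288) - 35) = (-5/9 + 90/37)*(273 - 35) = (625/333)*238 = 148750/333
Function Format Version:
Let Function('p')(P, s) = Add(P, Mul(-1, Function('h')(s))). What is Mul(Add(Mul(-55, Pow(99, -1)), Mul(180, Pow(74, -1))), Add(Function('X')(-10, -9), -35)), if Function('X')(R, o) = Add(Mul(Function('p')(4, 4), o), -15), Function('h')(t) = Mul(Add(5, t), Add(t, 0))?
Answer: Rational(148750, 333) ≈ 446.70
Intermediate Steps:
Function('h')(t) = Mul(t, Add(5, t)) (Function('h')(t) = Mul(Add(5, t), t) = Mul(t, Add(5, t)))
Function('p')(P, s) = Add(P, Mul(-1, s, Add(5, s))) (Function('p')(P, s) = Add(P, Mul(-1, Mul(s, Add(5, s)))) = Add(P, Mul(-1, s, Add(5, s))))
Function('X')(R, o) = Add(-15, Mul(-32, o)) (Function('X')(R, o) = Add(Mul(Add(4, Mul(-1, 4, Add(5, 4))), o), -15) = Add(Mul(Add(4, Mul(-1, 4, 9)), o), -15) = Add(Mul(Add(4, -36), o), -15) = Add(Mul(-32, o), -15) = Add(-15, Mul(-32, o)))
Mul(Add(Mul(-55, Pow(99, -1)), Mul(180, Pow(74, -1))), Add(Function('X')(-10, -9), -35)) = Mul(Add(Mul(-55, Pow(99, -1)), Mul(180, Pow(74, -1))), Add(Add(-15, Mul(-32, -9)), -35)) = Mul(Add(Mul(-55, Rational(1, 99)), Mul(180, Rational(1, 74))), Add(Add(-15, 288), -35)) = Mul(Add(Rational(-5, 9), Rational(90, 37)), Add(273, -35)) = Mul(Rational(625, 333), 238) = Rational(148750, 333)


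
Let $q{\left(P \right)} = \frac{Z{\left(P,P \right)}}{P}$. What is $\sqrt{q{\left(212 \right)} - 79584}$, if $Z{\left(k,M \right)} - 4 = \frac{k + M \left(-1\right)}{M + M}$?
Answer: $\frac{i \sqrt{223551403}}{53} \approx 282.11 i$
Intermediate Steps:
$Z{\left(k,M \right)} = 4 + \frac{k - M}{2 M}$ ($Z{\left(k,M \right)} = 4 + \frac{k + M \left(-1\right)}{M + M} = 4 + \frac{k - M}{2 M}$)
$q{\left(P \right)} = \frac{4}{P}$ ($q{\left(P \right)} = \frac{\frac{1}{2} \frac{1}{P} \left(P + 7 P\right)}{P} = \frac{\frac{1}{2} \frac{1}{P} 8 P}{P} = \frac{4}{P}$)
$\sqrt{q{\left(212 \right)} - 79584} = \sqrt{\frac{4}{212} - 79584} = \sqrt{4 \cdot \frac{1}{212} - 79584} = \sqrt{\frac{1}{53} - 79584} = \sqrt{- \frac{4217951}{53}} = \frac{i \sqrt{223551403}}{53}$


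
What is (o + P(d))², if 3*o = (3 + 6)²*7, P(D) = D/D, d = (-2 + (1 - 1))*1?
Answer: 36100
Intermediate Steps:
d = -2 (d = (-2 + 0)*1 = -2*1 = -2)
P(D) = 1
o = 189 (o = ((3 + 6)²*7)/3 = (9²*7)/3 = (81*7)/3 = (⅓)*567 = 189)
(o + P(d))² = (189 + 1)² = 190² = 36100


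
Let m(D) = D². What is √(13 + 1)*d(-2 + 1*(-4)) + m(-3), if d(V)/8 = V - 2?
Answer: 9 - 64*√14 ≈ -230.47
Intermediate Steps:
d(V) = -16 + 8*V (d(V) = 8*(V - 2) = 8*(-2 + V) = -16 + 8*V)
√(13 + 1)*d(-2 + 1*(-4)) + m(-3) = √(13 + 1)*(-16 + 8*(-2 + 1*(-4))) + (-3)² = √14*(-16 + 8*(-2 - 4)) + 9 = √14*(-16 + 8*(-6)) + 9 = √14*(-16 - 48) + 9 = √14*(-64) + 9 = -64*√14 + 9 = 9 - 64*√14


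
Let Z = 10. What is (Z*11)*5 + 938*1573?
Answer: 1476024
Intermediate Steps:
(Z*11)*5 + 938*1573 = (10*11)*5 + 938*1573 = 110*5 + 1475474 = 550 + 1475474 = 1476024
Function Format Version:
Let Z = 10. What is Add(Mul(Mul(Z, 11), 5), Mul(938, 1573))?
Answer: 1476024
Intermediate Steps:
Add(Mul(Mul(Z, 11), 5), Mul(938, 1573)) = Add(Mul(Mul(10, 11), 5), Mul(938, 1573)) = Add(Mul(110, 5), 1475474) = Add(550, 1475474) = 1476024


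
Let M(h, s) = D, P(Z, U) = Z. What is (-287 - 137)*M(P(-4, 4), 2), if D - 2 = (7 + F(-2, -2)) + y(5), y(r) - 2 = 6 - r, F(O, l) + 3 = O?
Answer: -2968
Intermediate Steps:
F(O, l) = -3 + O
y(r) = 8 - r (y(r) = 2 + (6 - r) = 8 - r)
D = 7 (D = 2 + ((7 + (-3 - 2)) + (8 - 1*5)) = 2 + ((7 - 5) + (8 - 5)) = 2 + (2 + 3) = 2 + 5 = 7)
M(h, s) = 7
(-287 - 137)*M(P(-4, 4), 2) = (-287 - 137)*7 = -424*7 = -2968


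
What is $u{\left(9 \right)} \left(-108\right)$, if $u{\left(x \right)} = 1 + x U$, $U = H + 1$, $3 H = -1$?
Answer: $-756$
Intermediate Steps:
$H = - \frac{1}{3}$ ($H = \frac{1}{3} \left(-1\right) = - \frac{1}{3} \approx -0.33333$)
$U = \frac{2}{3}$ ($U = - \frac{1}{3} + 1 = \frac{2}{3} \approx 0.66667$)
$u{\left(x \right)} = 1 + \frac{2 x}{3}$ ($u{\left(x \right)} = 1 + x \frac{2}{3} = 1 + \frac{2 x}{3}$)
$u{\left(9 \right)} \left(-108\right) = \left(1 + \frac{2}{3} \cdot 9\right) \left(-108\right) = \left(1 + 6\right) \left(-108\right) = 7 \left(-108\right) = -756$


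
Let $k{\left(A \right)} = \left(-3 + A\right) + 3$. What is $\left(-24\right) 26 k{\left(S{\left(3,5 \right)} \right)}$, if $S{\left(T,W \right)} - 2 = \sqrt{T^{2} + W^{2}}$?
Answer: $-1248 - 624 \sqrt{34} \approx -4886.5$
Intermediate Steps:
$S{\left(T,W \right)} = 2 + \sqrt{T^{2} + W^{2}}$
$k{\left(A \right)} = A$
$\left(-24\right) 26 k{\left(S{\left(3,5 \right)} \right)} = \left(-24\right) 26 \left(2 + \sqrt{3^{2} + 5^{2}}\right) = - 624 \left(2 + \sqrt{9 + 25}\right) = - 624 \left(2 + \sqrt{34}\right) = -1248 - 624 \sqrt{34}$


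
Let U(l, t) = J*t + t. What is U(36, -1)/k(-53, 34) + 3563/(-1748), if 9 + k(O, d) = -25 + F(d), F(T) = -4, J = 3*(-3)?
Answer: -3931/1748 ≈ -2.2489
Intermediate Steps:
J = -9
k(O, d) = -38 (k(O, d) = -9 + (-25 - 4) = -9 - 29 = -38)
U(l, t) = -8*t (U(l, t) = -9*t + t = -8*t)
U(36, -1)/k(-53, 34) + 3563/(-1748) = -8*(-1)/(-38) + 3563/(-1748) = 8*(-1/38) + 3563*(-1/1748) = -4/19 - 3563/1748 = -3931/1748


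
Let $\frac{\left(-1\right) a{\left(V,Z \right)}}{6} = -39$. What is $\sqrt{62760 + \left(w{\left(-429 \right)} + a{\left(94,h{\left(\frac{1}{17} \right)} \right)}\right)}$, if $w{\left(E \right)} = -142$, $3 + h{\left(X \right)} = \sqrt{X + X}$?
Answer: $2 \sqrt{15713} \approx 250.7$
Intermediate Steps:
$h{\left(X \right)} = -3 + \sqrt{2} \sqrt{X}$ ($h{\left(X \right)} = -3 + \sqrt{X + X} = -3 + \sqrt{2 X} = -3 + \sqrt{2} \sqrt{X}$)
$a{\left(V,Z \right)} = 234$ ($a{\left(V,Z \right)} = \left(-6\right) \left(-39\right) = 234$)
$\sqrt{62760 + \left(w{\left(-429 \right)} + a{\left(94,h{\left(\frac{1}{17} \right)} \right)}\right)} = \sqrt{62760 + \left(-142 + 234\right)} = \sqrt{62760 + 92} = \sqrt{62852} = 2 \sqrt{15713}$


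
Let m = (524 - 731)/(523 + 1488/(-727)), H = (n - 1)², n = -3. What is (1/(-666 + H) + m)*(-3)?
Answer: 294589749/246176450 ≈ 1.1967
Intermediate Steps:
H = 16 (H = (-3 - 1)² = (-4)² = 16)
m = -150489/378733 (m = -207/(523 + 1488*(-1/727)) = -207/(523 - 1488/727) = -207/378733/727 = -207*727/378733 = -150489/378733 ≈ -0.39735)
(1/(-666 + H) + m)*(-3) = (1/(-666 + 16) - 150489/378733)*(-3) = (1/(-650) - 150489/378733)*(-3) = (-1/650 - 150489/378733)*(-3) = -98196583/246176450*(-3) = 294589749/246176450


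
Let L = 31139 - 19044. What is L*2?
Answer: 24190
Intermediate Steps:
L = 12095
L*2 = 12095*2 = 24190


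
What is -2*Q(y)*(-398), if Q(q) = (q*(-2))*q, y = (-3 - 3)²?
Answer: -2063232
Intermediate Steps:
y = 36 (y = (-6)² = 36)
Q(q) = -2*q² (Q(q) = (-2*q)*q = -2*q²)
-2*Q(y)*(-398) = -(-4)*36²*(-398) = -(-4)*1296*(-398) = -2*(-2592)*(-398) = 5184*(-398) = -2063232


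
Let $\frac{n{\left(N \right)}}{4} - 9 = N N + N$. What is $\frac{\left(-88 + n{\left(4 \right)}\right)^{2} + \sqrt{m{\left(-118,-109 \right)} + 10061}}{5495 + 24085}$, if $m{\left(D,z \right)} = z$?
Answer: $\frac{196}{7395} + \frac{\sqrt{622}}{7395} \approx 0.029877$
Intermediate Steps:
$n{\left(N \right)} = 36 + 4 N + 4 N^{2}$ ($n{\left(N \right)} = 36 + 4 \left(N N + N\right) = 36 + 4 \left(N^{2} + N\right) = 36 + 4 \left(N + N^{2}\right) = 36 + \left(4 N + 4 N^{2}\right) = 36 + 4 N + 4 N^{2}$)
$\frac{\left(-88 + n{\left(4 \right)}\right)^{2} + \sqrt{m{\left(-118,-109 \right)} + 10061}}{5495 + 24085} = \frac{\left(-88 + \left(36 + 4 \cdot 4 + 4 \cdot 4^{2}\right)\right)^{2} + \sqrt{-109 + 10061}}{5495 + 24085} = \frac{\left(-88 + \left(36 + 16 + 4 \cdot 16\right)\right)^{2} + \sqrt{9952}}{29580} = \left(\left(-88 + \left(36 + 16 + 64\right)\right)^{2} + 4 \sqrt{622}\right) \frac{1}{29580} = \left(\left(-88 + 116\right)^{2} + 4 \sqrt{622}\right) \frac{1}{29580} = \left(28^{2} + 4 \sqrt{622}\right) \frac{1}{29580} = \left(784 + 4 \sqrt{622}\right) \frac{1}{29580} = \frac{196}{7395} + \frac{\sqrt{622}}{7395}$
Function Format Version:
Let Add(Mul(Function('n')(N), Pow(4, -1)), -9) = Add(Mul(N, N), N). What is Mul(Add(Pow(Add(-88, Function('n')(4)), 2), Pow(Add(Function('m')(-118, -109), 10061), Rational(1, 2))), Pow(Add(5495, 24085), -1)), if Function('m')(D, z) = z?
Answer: Add(Rational(196, 7395), Mul(Rational(1, 7395), Pow(622, Rational(1, 2)))) ≈ 0.029877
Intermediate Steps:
Function('n')(N) = Add(36, Mul(4, N), Mul(4, Pow(N, 2))) (Function('n')(N) = Add(36, Mul(4, Add(Mul(N, N), N))) = Add(36, Mul(4, Add(Pow(N, 2), N))) = Add(36, Mul(4, Add(N, Pow(N, 2)))) = Add(36, Add(Mul(4, N), Mul(4, Pow(N, 2)))) = Add(36, Mul(4, N), Mul(4, Pow(N, 2))))
Mul(Add(Pow(Add(-88, Function('n')(4)), 2), Pow(Add(Function('m')(-118, -109), 10061), Rational(1, 2))), Pow(Add(5495, 24085), -1)) = Mul(Add(Pow(Add(-88, Add(36, Mul(4, 4), Mul(4, Pow(4, 2)))), 2), Pow(Add(-109, 10061), Rational(1, 2))), Pow(Add(5495, 24085), -1)) = Mul(Add(Pow(Add(-88, Add(36, 16, Mul(4, 16))), 2), Pow(9952, Rational(1, 2))), Pow(29580, -1)) = Mul(Add(Pow(Add(-88, Add(36, 16, 64)), 2), Mul(4, Pow(622, Rational(1, 2)))), Rational(1, 29580)) = Mul(Add(Pow(Add(-88, 116), 2), Mul(4, Pow(622, Rational(1, 2)))), Rational(1, 29580)) = Mul(Add(Pow(28, 2), Mul(4, Pow(622, Rational(1, 2)))), Rational(1, 29580)) = Mul(Add(784, Mul(4, Pow(622, Rational(1, 2)))), Rational(1, 29580)) = Add(Rational(196, 7395), Mul(Rational(1, 7395), Pow(622, Rational(1, 2))))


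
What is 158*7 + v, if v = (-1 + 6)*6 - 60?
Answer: 1076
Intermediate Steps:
v = -30 (v = 5*6 - 60 = 30 - 60 = -30)
158*7 + v = 158*7 - 30 = 1106 - 30 = 1076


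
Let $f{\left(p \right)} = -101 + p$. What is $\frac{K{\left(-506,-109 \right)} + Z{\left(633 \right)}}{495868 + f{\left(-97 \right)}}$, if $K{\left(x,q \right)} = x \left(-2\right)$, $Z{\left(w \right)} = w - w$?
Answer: $\frac{506}{247835} \approx 0.0020417$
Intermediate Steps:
$Z{\left(w \right)} = 0$
$K{\left(x,q \right)} = - 2 x$
$\frac{K{\left(-506,-109 \right)} + Z{\left(633 \right)}}{495868 + f{\left(-97 \right)}} = \frac{\left(-2\right) \left(-506\right) + 0}{495868 - 198} = \frac{1012 + 0}{495868 - 198} = \frac{1012}{495670} = 1012 \cdot \frac{1}{495670} = \frac{506}{247835}$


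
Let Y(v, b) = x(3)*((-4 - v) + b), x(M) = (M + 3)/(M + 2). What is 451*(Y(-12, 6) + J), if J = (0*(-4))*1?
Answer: 37884/5 ≈ 7576.8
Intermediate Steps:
x(M) = (3 + M)/(2 + M)
Y(v, b) = -24/5 - 6*v/5 + 6*b/5 (Y(v, b) = ((3 + 3)/(2 + 3))*((-4 - v) + b) = (6/5)*(-4 + b - v) = ((⅕)*6)*(-4 + b - v) = 6*(-4 + b - v)/5 = -24/5 - 6*v/5 + 6*b/5)
J = 0 (J = 0*1 = 0)
451*(Y(-12, 6) + J) = 451*((-24/5 - 6/5*(-12) + (6/5)*6) + 0) = 451*((-24/5 + 72/5 + 36/5) + 0) = 451*(84/5 + 0) = 451*(84/5) = 37884/5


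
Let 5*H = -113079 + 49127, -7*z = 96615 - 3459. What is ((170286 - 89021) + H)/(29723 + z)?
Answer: 342373/82075 ≈ 4.1715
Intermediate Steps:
z = -13308 (z = -(96615 - 3459)/7 = -1/7*93156 = -13308)
H = -63952/5 (H = (-113079 + 49127)/5 = (1/5)*(-63952) = -63952/5 ≈ -12790.)
((170286 - 89021) + H)/(29723 + z) = ((170286 - 89021) - 63952/5)/(29723 - 13308) = (81265 - 63952/5)/16415 = (342373/5)*(1/16415) = 342373/82075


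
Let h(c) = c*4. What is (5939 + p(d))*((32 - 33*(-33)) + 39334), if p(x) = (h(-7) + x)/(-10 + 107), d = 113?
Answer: 23308876440/97 ≈ 2.4030e+8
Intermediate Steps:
h(c) = 4*c
p(x) = -28/97 + x/97 (p(x) = (4*(-7) + x)/(-10 + 107) = (-28 + x)/97 = (-28 + x)*(1/97) = -28/97 + x/97)
(5939 + p(d))*((32 - 33*(-33)) + 39334) = (5939 + (-28/97 + (1/97)*113))*((32 - 33*(-33)) + 39334) = (5939 + (-28/97 + 113/97))*((32 + 1089) + 39334) = (5939 + 85/97)*(1121 + 39334) = (576168/97)*40455 = 23308876440/97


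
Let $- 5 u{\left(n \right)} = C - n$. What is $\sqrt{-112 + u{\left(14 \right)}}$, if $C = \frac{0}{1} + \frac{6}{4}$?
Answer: $\frac{i \sqrt{438}}{2} \approx 10.464 i$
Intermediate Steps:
$C = \frac{3}{2}$ ($C = 0 \cdot 1 + 6 \cdot \frac{1}{4} = 0 + \frac{3}{2} = \frac{3}{2} \approx 1.5$)
$u{\left(n \right)} = - \frac{3}{10} + \frac{n}{5}$ ($u{\left(n \right)} = - \frac{\frac{3}{2} - n}{5} = - \frac{3}{10} + \frac{n}{5}$)
$\sqrt{-112 + u{\left(14 \right)}} = \sqrt{-112 + \left(- \frac{3}{10} + \frac{1}{5} \cdot 14\right)} = \sqrt{-112 + \left(- \frac{3}{10} + \frac{14}{5}\right)} = \sqrt{-112 + \frac{5}{2}} = \sqrt{- \frac{219}{2}} = \frac{i \sqrt{438}}{2}$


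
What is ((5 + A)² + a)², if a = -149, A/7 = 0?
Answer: 15376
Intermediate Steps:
A = 0 (A = 7*0 = 0)
((5 + A)² + a)² = ((5 + 0)² - 149)² = (5² - 149)² = (25 - 149)² = (-124)² = 15376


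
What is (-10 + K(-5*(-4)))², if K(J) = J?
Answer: 100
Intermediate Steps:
(-10 + K(-5*(-4)))² = (-10 - 5*(-4))² = (-10 + 20)² = 10² = 100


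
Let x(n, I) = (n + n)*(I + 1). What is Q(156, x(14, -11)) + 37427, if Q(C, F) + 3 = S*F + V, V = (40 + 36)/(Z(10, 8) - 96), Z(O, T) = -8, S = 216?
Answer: -599475/26 ≈ -23057.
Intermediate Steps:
V = -19/26 (V = (40 + 36)/(-8 - 96) = 76/(-104) = 76*(-1/104) = -19/26 ≈ -0.73077)
x(n, I) = 2*n*(1 + I) (x(n, I) = (2*n)*(1 + I) = 2*n*(1 + I))
Q(C, F) = -97/26 + 216*F (Q(C, F) = -3 + (216*F - 19/26) = -3 + (-19/26 + 216*F) = -97/26 + 216*F)
Q(156, x(14, -11)) + 37427 = (-97/26 + 216*(2*14*(1 - 11))) + 37427 = (-97/26 + 216*(2*14*(-10))) + 37427 = (-97/26 + 216*(-280)) + 37427 = (-97/26 - 60480) + 37427 = -1572577/26 + 37427 = -599475/26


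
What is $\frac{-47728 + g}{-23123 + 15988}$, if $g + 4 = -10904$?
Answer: $\frac{58636}{7135} \approx 8.2181$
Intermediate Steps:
$g = -10908$ ($g = -4 - 10904 = -10908$)
$\frac{-47728 + g}{-23123 + 15988} = \frac{-47728 - 10908}{-23123 + 15988} = - \frac{58636}{-7135} = \left(-58636\right) \left(- \frac{1}{7135}\right) = \frac{58636}{7135}$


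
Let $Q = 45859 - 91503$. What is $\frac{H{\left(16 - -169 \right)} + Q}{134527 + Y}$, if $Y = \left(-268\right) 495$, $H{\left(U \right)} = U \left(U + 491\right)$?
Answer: $\frac{79416}{1867} \approx 42.537$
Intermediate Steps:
$H{\left(U \right)} = U \left(491 + U\right)$
$Q = -45644$ ($Q = 45859 - 91503 = -45644$)
$Y = -132660$
$\frac{H{\left(16 - -169 \right)} + Q}{134527 + Y} = \frac{\left(16 - -169\right) \left(491 + \left(16 - -169\right)\right) - 45644}{134527 - 132660} = \frac{\left(16 + 169\right) \left(491 + \left(16 + 169\right)\right) - 45644}{1867} = \left(185 \left(491 + 185\right) - 45644\right) \frac{1}{1867} = \left(185 \cdot 676 - 45644\right) \frac{1}{1867} = \left(125060 - 45644\right) \frac{1}{1867} = 79416 \cdot \frac{1}{1867} = \frac{79416}{1867}$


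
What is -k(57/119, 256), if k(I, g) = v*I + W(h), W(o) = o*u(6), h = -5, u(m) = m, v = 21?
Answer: 339/17 ≈ 19.941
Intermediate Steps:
W(o) = 6*o (W(o) = o*6 = 6*o)
k(I, g) = -30 + 21*I (k(I, g) = 21*I + 6*(-5) = 21*I - 30 = -30 + 21*I)
-k(57/119, 256) = -(-30 + 21*(57/119)) = -(-30 + 171/17) = -1*(-339/17) = 339/17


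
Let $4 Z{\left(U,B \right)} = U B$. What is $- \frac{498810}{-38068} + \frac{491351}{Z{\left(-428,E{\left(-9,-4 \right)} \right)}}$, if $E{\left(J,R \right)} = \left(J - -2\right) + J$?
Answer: $\frac{4889678147}{16293104} \approx 300.11$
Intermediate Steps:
$E{\left(J,R \right)} = 2 + 2 J$ ($E{\left(J,R \right)} = \left(J + 2\right) + J = \left(2 + J\right) + J = 2 + 2 J$)
$Z{\left(U,B \right)} = \frac{B U}{4}$ ($Z{\left(U,B \right)} = \frac{U B}{4} = \frac{B U}{4}$)
$- \frac{498810}{-38068} + \frac{491351}{Z{\left(-428,E{\left(-9,-4 \right)} \right)}} = - \frac{498810}{-38068} + \frac{491351}{\frac{1}{4} \left(2 + 2 \left(-9\right)\right) \left(-428\right)} = \left(-498810\right) \left(- \frac{1}{38068}\right) + \frac{491351}{\frac{1}{4} \left(2 - 18\right) \left(-428\right)} = \frac{249405}{19034} + \frac{491351}{\frac{1}{4} \left(-16\right) \left(-428\right)} = \frac{249405}{19034} + \frac{491351}{1712} = \frac{4889678147}{16293104}$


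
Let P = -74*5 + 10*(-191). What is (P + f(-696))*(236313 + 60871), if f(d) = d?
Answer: -884419584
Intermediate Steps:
P = -2280 (P = -370 - 1910 = -2280)
(P + f(-696))*(236313 + 60871) = (-2280 - 696)*(236313 + 60871) = -2976*297184 = -884419584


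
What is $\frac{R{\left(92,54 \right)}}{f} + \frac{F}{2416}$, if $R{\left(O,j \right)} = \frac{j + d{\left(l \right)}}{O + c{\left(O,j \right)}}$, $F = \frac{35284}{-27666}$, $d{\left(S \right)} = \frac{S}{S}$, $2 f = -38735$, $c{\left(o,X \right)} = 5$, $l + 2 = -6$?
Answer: $- \frac{6996245647}{12557078275176} \approx -0.00055716$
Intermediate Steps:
$l = -8$ ($l = -2 - 6 = -8$)
$f = - \frac{38735}{2}$ ($f = \frac{1}{2} \left(-38735\right) = - \frac{38735}{2} \approx -19368.0$)
$d{\left(S \right)} = 1$
$F = - \frac{17642}{13833}$ ($F = 35284 \left(- \frac{1}{27666}\right) = - \frac{17642}{13833} \approx -1.2754$)
$R{\left(O,j \right)} = \frac{1 + j}{5 + O}$ ($R{\left(O,j \right)} = \frac{j + 1}{O + 5} = \frac{1 + j}{5 + O}$)
$\frac{R{\left(92,54 \right)}}{f} + \frac{F}{2416} = \frac{\frac{1}{5 + 92} \left(1 + 54\right)}{- \frac{38735}{2}} - \frac{17642}{13833 \cdot 2416} = \frac{1}{97} \cdot 55 \left(- \frac{2}{38735}\right) - \frac{8821}{16710264} = \frac{55}{97} \left(- \frac{2}{38735}\right) - \frac{8821}{16710264} = - \frac{22}{751459} - \frac{8821}{16710264} = - \frac{6996245647}{12557078275176}$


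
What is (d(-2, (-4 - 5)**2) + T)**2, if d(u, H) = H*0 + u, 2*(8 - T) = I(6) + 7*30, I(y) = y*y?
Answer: 13689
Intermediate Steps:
I(y) = y**2
T = -115 (T = 8 - (6**2 + 7*30)/2 = 8 - (36 + 210)/2 = 8 - 1/2*246 = 8 - 123 = -115)
d(u, H) = u (d(u, H) = 0 + u = u)
(d(-2, (-4 - 5)**2) + T)**2 = (-2 - 115)**2 = (-117)**2 = 13689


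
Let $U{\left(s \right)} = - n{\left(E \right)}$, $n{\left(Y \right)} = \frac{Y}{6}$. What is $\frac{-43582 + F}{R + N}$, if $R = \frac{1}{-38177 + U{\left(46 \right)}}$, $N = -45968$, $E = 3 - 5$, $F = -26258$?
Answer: $\frac{7998775200}{5264715043} \approx 1.5193$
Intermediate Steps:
$E = -2$
$n{\left(Y \right)} = \frac{Y}{6}$ ($n{\left(Y \right)} = Y \frac{1}{6} = \frac{Y}{6}$)
$U{\left(s \right)} = \frac{1}{3}$ ($U{\left(s \right)} = - \frac{-2}{6} = \left(-1\right) \left(- \frac{1}{3}\right) = \frac{1}{3}$)
$R = - \frac{3}{114530}$ ($R = \frac{1}{-38177 + \frac{1}{3}} = \frac{1}{- \frac{114530}{3}} = - \frac{3}{114530} \approx -2.6194 \cdot 10^{-5}$)
$\frac{-43582 + F}{R + N} = \frac{-43582 - 26258}{- \frac{3}{114530} - 45968} = - \frac{69840}{- \frac{5264715043}{114530}} = \left(-69840\right) \left(- \frac{114530}{5264715043}\right) = \frac{7998775200}{5264715043}$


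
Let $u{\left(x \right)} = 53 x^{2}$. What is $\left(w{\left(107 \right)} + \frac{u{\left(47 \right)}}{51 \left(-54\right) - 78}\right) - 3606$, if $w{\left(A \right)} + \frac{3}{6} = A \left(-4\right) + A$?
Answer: $- \frac{11239757}{2832} \approx -3968.8$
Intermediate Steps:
$w{\left(A \right)} = - \frac{1}{2} - 3 A$ ($w{\left(A \right)} = - \frac{1}{2} + \left(A \left(-4\right) + A\right) = - \frac{1}{2} + \left(- 4 A + A\right) = - \frac{1}{2} - 3 A$)
$\left(w{\left(107 \right)} + \frac{u{\left(47 \right)}}{51 \left(-54\right) - 78}\right) - 3606 = \left(\left(- \frac{1}{2} - 321\right) + \frac{53 \cdot 47^{2}}{51 \left(-54\right) - 78}\right) - 3606 = \left(\left(- \frac{1}{2} - 321\right) + \frac{53 \cdot 2209}{-2754 - 78}\right) - 3606 = \left(- \frac{643}{2} + \frac{117077}{-2832}\right) - 3606 = \left(- \frac{643}{2} + 117077 \left(- \frac{1}{2832}\right)\right) - 3606 = \left(- \frac{643}{2} - \frac{117077}{2832}\right) - 3606 = - \frac{1027565}{2832} - 3606 = - \frac{11239757}{2832}$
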